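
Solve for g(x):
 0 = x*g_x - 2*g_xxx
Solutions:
 g(x) = C1 + Integral(C2*airyai(2^(2/3)*x/2) + C3*airybi(2^(2/3)*x/2), x)


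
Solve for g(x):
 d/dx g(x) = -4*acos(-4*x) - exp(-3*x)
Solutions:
 g(x) = C1 - 4*x*acos(-4*x) - sqrt(1 - 16*x^2) + exp(-3*x)/3


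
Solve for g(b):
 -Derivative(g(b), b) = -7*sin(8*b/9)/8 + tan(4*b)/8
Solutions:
 g(b) = C1 + log(cos(4*b))/32 - 63*cos(8*b/9)/64


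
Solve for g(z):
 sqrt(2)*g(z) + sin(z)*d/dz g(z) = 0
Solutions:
 g(z) = C1*(cos(z) + 1)^(sqrt(2)/2)/(cos(z) - 1)^(sqrt(2)/2)


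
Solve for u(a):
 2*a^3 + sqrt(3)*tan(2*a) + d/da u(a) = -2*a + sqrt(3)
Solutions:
 u(a) = C1 - a^4/2 - a^2 + sqrt(3)*a + sqrt(3)*log(cos(2*a))/2


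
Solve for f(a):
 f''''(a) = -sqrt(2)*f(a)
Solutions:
 f(a) = (C1*sin(2^(5/8)*a/2) + C2*cos(2^(5/8)*a/2))*exp(-2^(5/8)*a/2) + (C3*sin(2^(5/8)*a/2) + C4*cos(2^(5/8)*a/2))*exp(2^(5/8)*a/2)


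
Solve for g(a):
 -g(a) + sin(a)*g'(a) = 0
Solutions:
 g(a) = C1*sqrt(cos(a) - 1)/sqrt(cos(a) + 1)


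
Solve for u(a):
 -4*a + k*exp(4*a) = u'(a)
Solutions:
 u(a) = C1 - 2*a^2 + k*exp(4*a)/4


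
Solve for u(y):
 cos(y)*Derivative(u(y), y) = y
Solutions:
 u(y) = C1 + Integral(y/cos(y), y)


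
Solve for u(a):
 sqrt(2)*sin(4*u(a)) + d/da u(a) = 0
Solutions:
 u(a) = -acos((-C1 - exp(8*sqrt(2)*a))/(C1 - exp(8*sqrt(2)*a)))/4 + pi/2
 u(a) = acos((-C1 - exp(8*sqrt(2)*a))/(C1 - exp(8*sqrt(2)*a)))/4


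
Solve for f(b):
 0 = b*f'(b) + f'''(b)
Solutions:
 f(b) = C1 + Integral(C2*airyai(-b) + C3*airybi(-b), b)


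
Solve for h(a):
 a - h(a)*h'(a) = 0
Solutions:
 h(a) = -sqrt(C1 + a^2)
 h(a) = sqrt(C1 + a^2)


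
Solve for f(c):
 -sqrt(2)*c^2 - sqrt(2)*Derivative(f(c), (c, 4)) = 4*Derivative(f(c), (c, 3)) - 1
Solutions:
 f(c) = C1 + C2*c + C3*c^2 + C4*exp(-2*sqrt(2)*c) - sqrt(2)*c^5/240 + c^4/96 + c^3*(4 - sqrt(2))/96


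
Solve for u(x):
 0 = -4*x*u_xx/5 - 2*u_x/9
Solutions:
 u(x) = C1 + C2*x^(13/18)


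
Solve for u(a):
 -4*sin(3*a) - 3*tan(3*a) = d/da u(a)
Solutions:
 u(a) = C1 + log(cos(3*a)) + 4*cos(3*a)/3


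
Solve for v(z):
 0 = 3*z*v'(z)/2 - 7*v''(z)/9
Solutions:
 v(z) = C1 + C2*erfi(3*sqrt(21)*z/14)


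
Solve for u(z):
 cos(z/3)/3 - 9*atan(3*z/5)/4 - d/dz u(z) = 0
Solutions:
 u(z) = C1 - 9*z*atan(3*z/5)/4 + 15*log(9*z^2 + 25)/8 + sin(z/3)


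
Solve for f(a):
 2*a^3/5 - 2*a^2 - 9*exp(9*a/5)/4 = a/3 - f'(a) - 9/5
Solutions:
 f(a) = C1 - a^4/10 + 2*a^3/3 + a^2/6 - 9*a/5 + 5*exp(9*a/5)/4


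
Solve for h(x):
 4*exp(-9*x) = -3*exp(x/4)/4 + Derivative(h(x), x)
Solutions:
 h(x) = C1 + 3*exp(x/4) - 4*exp(-9*x)/9


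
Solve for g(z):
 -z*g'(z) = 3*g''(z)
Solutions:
 g(z) = C1 + C2*erf(sqrt(6)*z/6)


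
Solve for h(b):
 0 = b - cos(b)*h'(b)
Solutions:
 h(b) = C1 + Integral(b/cos(b), b)


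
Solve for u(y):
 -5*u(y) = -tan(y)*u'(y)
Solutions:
 u(y) = C1*sin(y)^5


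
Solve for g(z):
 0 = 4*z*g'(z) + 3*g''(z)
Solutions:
 g(z) = C1 + C2*erf(sqrt(6)*z/3)


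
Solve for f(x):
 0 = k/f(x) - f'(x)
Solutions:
 f(x) = -sqrt(C1 + 2*k*x)
 f(x) = sqrt(C1 + 2*k*x)


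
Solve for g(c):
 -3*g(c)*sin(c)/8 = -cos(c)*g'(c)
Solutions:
 g(c) = C1/cos(c)^(3/8)


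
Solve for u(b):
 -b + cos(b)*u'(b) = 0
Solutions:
 u(b) = C1 + Integral(b/cos(b), b)


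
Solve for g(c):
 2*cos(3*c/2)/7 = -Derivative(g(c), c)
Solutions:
 g(c) = C1 - 4*sin(3*c/2)/21


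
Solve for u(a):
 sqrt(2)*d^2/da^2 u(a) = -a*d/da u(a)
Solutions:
 u(a) = C1 + C2*erf(2^(1/4)*a/2)


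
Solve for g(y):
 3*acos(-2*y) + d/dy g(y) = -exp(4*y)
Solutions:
 g(y) = C1 - 3*y*acos(-2*y) - 3*sqrt(1 - 4*y^2)/2 - exp(4*y)/4


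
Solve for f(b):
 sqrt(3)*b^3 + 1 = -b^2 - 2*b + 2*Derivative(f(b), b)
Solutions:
 f(b) = C1 + sqrt(3)*b^4/8 + b^3/6 + b^2/2 + b/2


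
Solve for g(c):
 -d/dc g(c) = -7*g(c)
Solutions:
 g(c) = C1*exp(7*c)


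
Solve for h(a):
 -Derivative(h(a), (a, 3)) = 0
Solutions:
 h(a) = C1 + C2*a + C3*a^2


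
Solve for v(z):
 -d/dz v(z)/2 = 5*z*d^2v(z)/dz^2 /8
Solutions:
 v(z) = C1 + C2*z^(1/5)


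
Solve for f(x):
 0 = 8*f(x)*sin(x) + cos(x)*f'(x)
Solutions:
 f(x) = C1*cos(x)^8


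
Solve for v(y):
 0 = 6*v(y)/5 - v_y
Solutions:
 v(y) = C1*exp(6*y/5)


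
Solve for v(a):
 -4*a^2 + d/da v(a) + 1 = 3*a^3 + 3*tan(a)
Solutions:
 v(a) = C1 + 3*a^4/4 + 4*a^3/3 - a - 3*log(cos(a))


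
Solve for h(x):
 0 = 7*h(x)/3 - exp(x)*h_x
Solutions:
 h(x) = C1*exp(-7*exp(-x)/3)


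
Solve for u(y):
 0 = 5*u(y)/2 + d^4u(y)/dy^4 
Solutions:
 u(y) = (C1*sin(10^(1/4)*y/2) + C2*cos(10^(1/4)*y/2))*exp(-10^(1/4)*y/2) + (C3*sin(10^(1/4)*y/2) + C4*cos(10^(1/4)*y/2))*exp(10^(1/4)*y/2)


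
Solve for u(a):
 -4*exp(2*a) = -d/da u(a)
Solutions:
 u(a) = C1 + 2*exp(2*a)


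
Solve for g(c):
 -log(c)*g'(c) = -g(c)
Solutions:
 g(c) = C1*exp(li(c))


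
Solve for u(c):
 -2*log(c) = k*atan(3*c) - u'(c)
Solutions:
 u(c) = C1 + 2*c*log(c) - 2*c + k*(c*atan(3*c) - log(9*c^2 + 1)/6)


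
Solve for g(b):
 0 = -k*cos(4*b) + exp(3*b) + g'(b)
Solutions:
 g(b) = C1 + k*sin(4*b)/4 - exp(3*b)/3


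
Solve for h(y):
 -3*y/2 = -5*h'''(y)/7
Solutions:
 h(y) = C1 + C2*y + C3*y^2 + 7*y^4/80


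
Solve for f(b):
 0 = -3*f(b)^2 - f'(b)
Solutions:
 f(b) = 1/(C1 + 3*b)


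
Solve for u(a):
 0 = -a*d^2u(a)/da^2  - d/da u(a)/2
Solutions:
 u(a) = C1 + C2*sqrt(a)


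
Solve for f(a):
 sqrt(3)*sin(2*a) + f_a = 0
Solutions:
 f(a) = C1 + sqrt(3)*cos(2*a)/2


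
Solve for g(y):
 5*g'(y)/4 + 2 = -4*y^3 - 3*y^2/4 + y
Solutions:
 g(y) = C1 - 4*y^4/5 - y^3/5 + 2*y^2/5 - 8*y/5


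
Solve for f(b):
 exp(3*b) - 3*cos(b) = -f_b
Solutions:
 f(b) = C1 - exp(3*b)/3 + 3*sin(b)


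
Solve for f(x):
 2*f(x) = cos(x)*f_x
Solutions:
 f(x) = C1*(sin(x) + 1)/(sin(x) - 1)


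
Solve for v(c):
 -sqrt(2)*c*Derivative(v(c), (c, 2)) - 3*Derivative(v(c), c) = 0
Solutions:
 v(c) = C1 + C2*c^(1 - 3*sqrt(2)/2)


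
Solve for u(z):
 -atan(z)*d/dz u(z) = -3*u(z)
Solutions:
 u(z) = C1*exp(3*Integral(1/atan(z), z))


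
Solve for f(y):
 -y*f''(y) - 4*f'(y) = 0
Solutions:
 f(y) = C1 + C2/y^3


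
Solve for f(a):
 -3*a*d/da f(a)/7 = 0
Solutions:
 f(a) = C1


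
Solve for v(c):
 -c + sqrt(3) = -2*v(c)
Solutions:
 v(c) = c/2 - sqrt(3)/2


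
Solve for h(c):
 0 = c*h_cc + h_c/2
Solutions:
 h(c) = C1 + C2*sqrt(c)


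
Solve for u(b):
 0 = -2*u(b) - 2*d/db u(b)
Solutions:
 u(b) = C1*exp(-b)


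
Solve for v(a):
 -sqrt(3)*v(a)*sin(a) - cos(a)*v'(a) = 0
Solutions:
 v(a) = C1*cos(a)^(sqrt(3))


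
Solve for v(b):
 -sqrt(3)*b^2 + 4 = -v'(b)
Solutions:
 v(b) = C1 + sqrt(3)*b^3/3 - 4*b


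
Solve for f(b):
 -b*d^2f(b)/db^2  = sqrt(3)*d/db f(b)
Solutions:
 f(b) = C1 + C2*b^(1 - sqrt(3))


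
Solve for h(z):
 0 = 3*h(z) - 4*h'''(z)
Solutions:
 h(z) = C3*exp(6^(1/3)*z/2) + (C1*sin(2^(1/3)*3^(5/6)*z/4) + C2*cos(2^(1/3)*3^(5/6)*z/4))*exp(-6^(1/3)*z/4)


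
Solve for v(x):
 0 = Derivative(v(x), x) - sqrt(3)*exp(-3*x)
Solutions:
 v(x) = C1 - sqrt(3)*exp(-3*x)/3


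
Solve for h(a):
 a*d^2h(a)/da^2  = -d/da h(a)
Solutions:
 h(a) = C1 + C2*log(a)


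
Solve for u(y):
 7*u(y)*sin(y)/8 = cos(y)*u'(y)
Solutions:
 u(y) = C1/cos(y)^(7/8)


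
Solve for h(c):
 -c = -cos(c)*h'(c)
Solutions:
 h(c) = C1 + Integral(c/cos(c), c)


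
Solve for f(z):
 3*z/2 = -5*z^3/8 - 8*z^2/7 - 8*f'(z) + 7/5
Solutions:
 f(z) = C1 - 5*z^4/256 - z^3/21 - 3*z^2/32 + 7*z/40


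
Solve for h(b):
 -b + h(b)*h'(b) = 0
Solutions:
 h(b) = -sqrt(C1 + b^2)
 h(b) = sqrt(C1 + b^2)


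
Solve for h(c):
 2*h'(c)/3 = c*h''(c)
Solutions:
 h(c) = C1 + C2*c^(5/3)


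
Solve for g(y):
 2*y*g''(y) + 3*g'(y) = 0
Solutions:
 g(y) = C1 + C2/sqrt(y)


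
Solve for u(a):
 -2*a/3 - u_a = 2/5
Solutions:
 u(a) = C1 - a^2/3 - 2*a/5


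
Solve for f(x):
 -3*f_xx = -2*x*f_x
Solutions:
 f(x) = C1 + C2*erfi(sqrt(3)*x/3)


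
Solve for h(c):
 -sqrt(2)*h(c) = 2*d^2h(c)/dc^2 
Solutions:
 h(c) = C1*sin(2^(3/4)*c/2) + C2*cos(2^(3/4)*c/2)


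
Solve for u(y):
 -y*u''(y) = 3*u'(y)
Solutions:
 u(y) = C1 + C2/y^2


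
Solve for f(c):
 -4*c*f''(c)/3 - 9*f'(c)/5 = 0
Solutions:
 f(c) = C1 + C2/c^(7/20)


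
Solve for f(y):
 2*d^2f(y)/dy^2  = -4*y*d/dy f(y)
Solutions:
 f(y) = C1 + C2*erf(y)


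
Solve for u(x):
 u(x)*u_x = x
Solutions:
 u(x) = -sqrt(C1 + x^2)
 u(x) = sqrt(C1 + x^2)


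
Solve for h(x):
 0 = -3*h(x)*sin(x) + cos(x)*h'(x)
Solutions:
 h(x) = C1/cos(x)^3


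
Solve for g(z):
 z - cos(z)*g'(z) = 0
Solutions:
 g(z) = C1 + Integral(z/cos(z), z)


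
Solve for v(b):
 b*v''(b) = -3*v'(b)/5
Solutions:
 v(b) = C1 + C2*b^(2/5)


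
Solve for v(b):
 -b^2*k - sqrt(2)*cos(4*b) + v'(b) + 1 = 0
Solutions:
 v(b) = C1 + b^3*k/3 - b + sqrt(2)*sin(4*b)/4


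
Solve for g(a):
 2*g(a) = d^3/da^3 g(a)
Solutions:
 g(a) = C3*exp(2^(1/3)*a) + (C1*sin(2^(1/3)*sqrt(3)*a/2) + C2*cos(2^(1/3)*sqrt(3)*a/2))*exp(-2^(1/3)*a/2)


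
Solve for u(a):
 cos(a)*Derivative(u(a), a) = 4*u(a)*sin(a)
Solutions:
 u(a) = C1/cos(a)^4


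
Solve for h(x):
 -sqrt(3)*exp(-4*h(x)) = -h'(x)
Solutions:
 h(x) = log(-I*(C1 + 4*sqrt(3)*x)^(1/4))
 h(x) = log(I*(C1 + 4*sqrt(3)*x)^(1/4))
 h(x) = log(-(C1 + 4*sqrt(3)*x)^(1/4))
 h(x) = log(C1 + 4*sqrt(3)*x)/4


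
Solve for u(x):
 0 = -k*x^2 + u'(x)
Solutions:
 u(x) = C1 + k*x^3/3


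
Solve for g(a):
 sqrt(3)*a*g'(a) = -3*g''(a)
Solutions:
 g(a) = C1 + C2*erf(sqrt(2)*3^(3/4)*a/6)


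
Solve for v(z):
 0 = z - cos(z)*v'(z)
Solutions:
 v(z) = C1 + Integral(z/cos(z), z)


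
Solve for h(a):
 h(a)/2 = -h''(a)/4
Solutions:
 h(a) = C1*sin(sqrt(2)*a) + C2*cos(sqrt(2)*a)


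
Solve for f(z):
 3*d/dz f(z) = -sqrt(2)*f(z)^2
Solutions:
 f(z) = 3/(C1 + sqrt(2)*z)


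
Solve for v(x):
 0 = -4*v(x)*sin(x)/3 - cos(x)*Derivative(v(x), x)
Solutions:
 v(x) = C1*cos(x)^(4/3)


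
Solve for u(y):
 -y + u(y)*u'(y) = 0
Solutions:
 u(y) = -sqrt(C1 + y^2)
 u(y) = sqrt(C1 + y^2)


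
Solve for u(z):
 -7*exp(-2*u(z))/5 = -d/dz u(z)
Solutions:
 u(z) = log(-sqrt(C1 + 70*z)) - log(5)
 u(z) = log(C1 + 70*z)/2 - log(5)


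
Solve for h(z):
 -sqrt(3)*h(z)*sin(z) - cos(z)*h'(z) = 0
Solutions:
 h(z) = C1*cos(z)^(sqrt(3))


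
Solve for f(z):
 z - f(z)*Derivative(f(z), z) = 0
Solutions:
 f(z) = -sqrt(C1 + z^2)
 f(z) = sqrt(C1 + z^2)


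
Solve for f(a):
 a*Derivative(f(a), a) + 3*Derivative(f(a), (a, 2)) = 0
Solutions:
 f(a) = C1 + C2*erf(sqrt(6)*a/6)


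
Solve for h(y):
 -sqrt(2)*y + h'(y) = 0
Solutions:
 h(y) = C1 + sqrt(2)*y^2/2


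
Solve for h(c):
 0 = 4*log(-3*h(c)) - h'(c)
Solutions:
 -Integral(1/(log(-_y) + log(3)), (_y, h(c)))/4 = C1 - c


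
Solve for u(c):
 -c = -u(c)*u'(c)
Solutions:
 u(c) = -sqrt(C1 + c^2)
 u(c) = sqrt(C1 + c^2)


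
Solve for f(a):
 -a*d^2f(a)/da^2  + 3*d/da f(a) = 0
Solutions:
 f(a) = C1 + C2*a^4


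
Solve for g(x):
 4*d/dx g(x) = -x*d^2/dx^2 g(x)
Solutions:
 g(x) = C1 + C2/x^3


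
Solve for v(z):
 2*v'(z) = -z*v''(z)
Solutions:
 v(z) = C1 + C2/z


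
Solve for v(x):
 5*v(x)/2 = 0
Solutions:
 v(x) = 0


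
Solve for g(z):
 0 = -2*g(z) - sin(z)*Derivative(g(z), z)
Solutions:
 g(z) = C1*(cos(z) + 1)/(cos(z) - 1)


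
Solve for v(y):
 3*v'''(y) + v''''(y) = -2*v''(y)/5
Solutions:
 v(y) = C1 + C2*y + C3*exp(y*(-15 + sqrt(185))/10) + C4*exp(-y*(sqrt(185) + 15)/10)


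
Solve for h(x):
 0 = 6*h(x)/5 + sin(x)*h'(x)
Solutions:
 h(x) = C1*(cos(x) + 1)^(3/5)/(cos(x) - 1)^(3/5)


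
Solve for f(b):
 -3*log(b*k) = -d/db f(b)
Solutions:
 f(b) = C1 + 3*b*log(b*k) - 3*b


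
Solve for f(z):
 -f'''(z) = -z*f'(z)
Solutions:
 f(z) = C1 + Integral(C2*airyai(z) + C3*airybi(z), z)


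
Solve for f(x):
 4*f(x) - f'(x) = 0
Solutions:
 f(x) = C1*exp(4*x)


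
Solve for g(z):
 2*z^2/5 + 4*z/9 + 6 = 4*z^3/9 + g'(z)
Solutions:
 g(z) = C1 - z^4/9 + 2*z^3/15 + 2*z^2/9 + 6*z


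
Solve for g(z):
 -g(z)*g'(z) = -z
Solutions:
 g(z) = -sqrt(C1 + z^2)
 g(z) = sqrt(C1 + z^2)


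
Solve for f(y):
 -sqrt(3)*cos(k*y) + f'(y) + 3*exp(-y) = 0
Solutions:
 f(y) = C1 + 3*exp(-y) + sqrt(3)*sin(k*y)/k


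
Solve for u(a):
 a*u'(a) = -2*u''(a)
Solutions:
 u(a) = C1 + C2*erf(a/2)


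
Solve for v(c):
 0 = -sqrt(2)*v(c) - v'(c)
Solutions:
 v(c) = C1*exp(-sqrt(2)*c)


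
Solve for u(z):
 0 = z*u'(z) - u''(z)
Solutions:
 u(z) = C1 + C2*erfi(sqrt(2)*z/2)


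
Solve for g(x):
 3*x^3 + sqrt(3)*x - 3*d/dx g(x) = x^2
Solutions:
 g(x) = C1 + x^4/4 - x^3/9 + sqrt(3)*x^2/6


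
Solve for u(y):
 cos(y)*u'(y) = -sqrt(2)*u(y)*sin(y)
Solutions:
 u(y) = C1*cos(y)^(sqrt(2))


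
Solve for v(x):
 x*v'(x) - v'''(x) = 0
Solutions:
 v(x) = C1 + Integral(C2*airyai(x) + C3*airybi(x), x)


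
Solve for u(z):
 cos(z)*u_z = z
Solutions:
 u(z) = C1 + Integral(z/cos(z), z)


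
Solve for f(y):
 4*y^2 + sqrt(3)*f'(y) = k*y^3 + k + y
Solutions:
 f(y) = C1 + sqrt(3)*k*y^4/12 + sqrt(3)*k*y/3 - 4*sqrt(3)*y^3/9 + sqrt(3)*y^2/6


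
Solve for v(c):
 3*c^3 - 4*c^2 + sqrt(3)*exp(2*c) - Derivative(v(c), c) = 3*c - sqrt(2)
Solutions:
 v(c) = C1 + 3*c^4/4 - 4*c^3/3 - 3*c^2/2 + sqrt(2)*c + sqrt(3)*exp(2*c)/2


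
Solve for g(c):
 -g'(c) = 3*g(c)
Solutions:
 g(c) = C1*exp(-3*c)


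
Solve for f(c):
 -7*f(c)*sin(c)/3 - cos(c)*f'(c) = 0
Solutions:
 f(c) = C1*cos(c)^(7/3)


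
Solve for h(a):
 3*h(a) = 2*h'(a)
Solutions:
 h(a) = C1*exp(3*a/2)


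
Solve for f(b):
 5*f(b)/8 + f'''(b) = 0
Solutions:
 f(b) = C3*exp(-5^(1/3)*b/2) + (C1*sin(sqrt(3)*5^(1/3)*b/4) + C2*cos(sqrt(3)*5^(1/3)*b/4))*exp(5^(1/3)*b/4)


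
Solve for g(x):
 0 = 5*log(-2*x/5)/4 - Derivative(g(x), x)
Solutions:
 g(x) = C1 + 5*x*log(-x)/4 + 5*x*(-log(5) - 1 + log(2))/4


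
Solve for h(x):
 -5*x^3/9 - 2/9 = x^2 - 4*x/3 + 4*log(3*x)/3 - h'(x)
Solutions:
 h(x) = C1 + 5*x^4/36 + x^3/3 - 2*x^2/3 + 4*x*log(x)/3 - 10*x/9 + 4*x*log(3)/3


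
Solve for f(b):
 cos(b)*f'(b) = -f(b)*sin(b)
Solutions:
 f(b) = C1*cos(b)


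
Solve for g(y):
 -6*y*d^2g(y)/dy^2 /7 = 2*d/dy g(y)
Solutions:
 g(y) = C1 + C2/y^(4/3)


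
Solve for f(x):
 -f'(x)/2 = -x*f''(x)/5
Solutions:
 f(x) = C1 + C2*x^(7/2)


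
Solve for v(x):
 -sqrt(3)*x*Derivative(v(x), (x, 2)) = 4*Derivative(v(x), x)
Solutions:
 v(x) = C1 + C2*x^(1 - 4*sqrt(3)/3)


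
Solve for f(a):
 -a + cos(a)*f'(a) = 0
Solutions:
 f(a) = C1 + Integral(a/cos(a), a)


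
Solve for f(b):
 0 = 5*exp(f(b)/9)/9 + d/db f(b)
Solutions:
 f(b) = 9*log(1/(C1 + 5*b)) + 36*log(3)


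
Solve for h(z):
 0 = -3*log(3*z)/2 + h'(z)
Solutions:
 h(z) = C1 + 3*z*log(z)/2 - 3*z/2 + 3*z*log(3)/2


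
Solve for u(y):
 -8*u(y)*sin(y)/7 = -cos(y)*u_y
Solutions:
 u(y) = C1/cos(y)^(8/7)


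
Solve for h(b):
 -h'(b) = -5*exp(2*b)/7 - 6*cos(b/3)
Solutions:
 h(b) = C1 + 5*exp(2*b)/14 + 18*sin(b/3)


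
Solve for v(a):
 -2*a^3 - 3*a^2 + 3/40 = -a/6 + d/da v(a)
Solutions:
 v(a) = C1 - a^4/2 - a^3 + a^2/12 + 3*a/40


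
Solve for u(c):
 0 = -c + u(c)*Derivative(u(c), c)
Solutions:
 u(c) = -sqrt(C1 + c^2)
 u(c) = sqrt(C1 + c^2)


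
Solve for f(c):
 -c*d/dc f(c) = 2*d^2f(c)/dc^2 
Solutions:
 f(c) = C1 + C2*erf(c/2)


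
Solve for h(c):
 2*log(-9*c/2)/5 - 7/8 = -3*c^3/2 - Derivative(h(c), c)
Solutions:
 h(c) = C1 - 3*c^4/8 - 2*c*log(-c)/5 + c*(-32*log(3) + 16*log(2) + 51)/40


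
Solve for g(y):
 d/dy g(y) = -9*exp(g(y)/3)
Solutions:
 g(y) = 3*log(1/(C1 + 9*y)) + 3*log(3)


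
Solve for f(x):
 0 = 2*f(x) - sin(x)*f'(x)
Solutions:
 f(x) = C1*(cos(x) - 1)/(cos(x) + 1)


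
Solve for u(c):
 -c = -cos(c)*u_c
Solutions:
 u(c) = C1 + Integral(c/cos(c), c)


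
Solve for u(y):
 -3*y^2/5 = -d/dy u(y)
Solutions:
 u(y) = C1 + y^3/5


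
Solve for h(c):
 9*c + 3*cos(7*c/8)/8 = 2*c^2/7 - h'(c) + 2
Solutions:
 h(c) = C1 + 2*c^3/21 - 9*c^2/2 + 2*c - 3*sin(7*c/8)/7


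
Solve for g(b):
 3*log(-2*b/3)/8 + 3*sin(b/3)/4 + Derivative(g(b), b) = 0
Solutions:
 g(b) = C1 - 3*b*log(-b)/8 - 3*b*log(2)/8 + 3*b/8 + 3*b*log(3)/8 + 9*cos(b/3)/4


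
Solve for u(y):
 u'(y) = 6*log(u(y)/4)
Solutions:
 Integral(1/(-log(_y) + 2*log(2)), (_y, u(y)))/6 = C1 - y


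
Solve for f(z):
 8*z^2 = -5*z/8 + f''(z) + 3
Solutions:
 f(z) = C1 + C2*z + 2*z^4/3 + 5*z^3/48 - 3*z^2/2


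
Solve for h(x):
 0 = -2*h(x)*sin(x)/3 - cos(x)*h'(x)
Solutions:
 h(x) = C1*cos(x)^(2/3)


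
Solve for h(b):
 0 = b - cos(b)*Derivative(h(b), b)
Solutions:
 h(b) = C1 + Integral(b/cos(b), b)


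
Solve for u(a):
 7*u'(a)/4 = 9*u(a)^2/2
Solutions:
 u(a) = -7/(C1 + 18*a)


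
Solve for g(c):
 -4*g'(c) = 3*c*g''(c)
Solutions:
 g(c) = C1 + C2/c^(1/3)


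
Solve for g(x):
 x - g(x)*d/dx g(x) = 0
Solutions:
 g(x) = -sqrt(C1 + x^2)
 g(x) = sqrt(C1 + x^2)


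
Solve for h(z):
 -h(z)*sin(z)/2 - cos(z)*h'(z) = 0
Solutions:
 h(z) = C1*sqrt(cos(z))


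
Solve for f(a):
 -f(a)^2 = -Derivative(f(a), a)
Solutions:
 f(a) = -1/(C1 + a)


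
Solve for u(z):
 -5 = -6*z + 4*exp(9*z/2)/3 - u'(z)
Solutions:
 u(z) = C1 - 3*z^2 + 5*z + 8*exp(9*z/2)/27


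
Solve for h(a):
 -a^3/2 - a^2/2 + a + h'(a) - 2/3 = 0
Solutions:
 h(a) = C1 + a^4/8 + a^3/6 - a^2/2 + 2*a/3


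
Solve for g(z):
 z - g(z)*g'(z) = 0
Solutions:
 g(z) = -sqrt(C1 + z^2)
 g(z) = sqrt(C1 + z^2)


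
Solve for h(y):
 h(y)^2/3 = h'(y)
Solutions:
 h(y) = -3/(C1 + y)


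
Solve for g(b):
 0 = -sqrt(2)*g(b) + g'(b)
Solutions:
 g(b) = C1*exp(sqrt(2)*b)


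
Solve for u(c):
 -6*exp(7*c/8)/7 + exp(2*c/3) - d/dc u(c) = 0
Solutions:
 u(c) = C1 - 48*exp(7*c/8)/49 + 3*exp(2*c/3)/2


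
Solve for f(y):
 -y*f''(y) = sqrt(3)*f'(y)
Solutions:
 f(y) = C1 + C2*y^(1 - sqrt(3))


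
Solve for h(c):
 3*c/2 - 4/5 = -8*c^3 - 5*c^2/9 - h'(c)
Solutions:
 h(c) = C1 - 2*c^4 - 5*c^3/27 - 3*c^2/4 + 4*c/5


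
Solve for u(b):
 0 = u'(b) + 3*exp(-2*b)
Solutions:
 u(b) = C1 + 3*exp(-2*b)/2


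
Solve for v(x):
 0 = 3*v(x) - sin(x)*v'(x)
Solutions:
 v(x) = C1*(cos(x) - 1)^(3/2)/(cos(x) + 1)^(3/2)


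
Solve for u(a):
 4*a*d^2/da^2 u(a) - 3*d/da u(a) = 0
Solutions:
 u(a) = C1 + C2*a^(7/4)


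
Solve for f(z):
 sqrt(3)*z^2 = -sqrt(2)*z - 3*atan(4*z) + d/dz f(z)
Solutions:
 f(z) = C1 + sqrt(3)*z^3/3 + sqrt(2)*z^2/2 + 3*z*atan(4*z) - 3*log(16*z^2 + 1)/8


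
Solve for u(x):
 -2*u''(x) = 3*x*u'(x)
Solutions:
 u(x) = C1 + C2*erf(sqrt(3)*x/2)


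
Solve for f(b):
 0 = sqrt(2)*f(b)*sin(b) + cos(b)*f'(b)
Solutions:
 f(b) = C1*cos(b)^(sqrt(2))


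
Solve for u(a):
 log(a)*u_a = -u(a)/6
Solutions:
 u(a) = C1*exp(-li(a)/6)


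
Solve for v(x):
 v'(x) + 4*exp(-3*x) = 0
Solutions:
 v(x) = C1 + 4*exp(-3*x)/3


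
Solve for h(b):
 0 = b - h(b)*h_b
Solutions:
 h(b) = -sqrt(C1 + b^2)
 h(b) = sqrt(C1 + b^2)


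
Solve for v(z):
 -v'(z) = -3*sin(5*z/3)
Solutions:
 v(z) = C1 - 9*cos(5*z/3)/5


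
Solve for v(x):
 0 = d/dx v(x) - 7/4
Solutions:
 v(x) = C1 + 7*x/4


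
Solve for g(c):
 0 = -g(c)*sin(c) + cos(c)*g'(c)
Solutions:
 g(c) = C1/cos(c)


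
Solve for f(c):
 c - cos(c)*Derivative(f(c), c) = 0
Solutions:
 f(c) = C1 + Integral(c/cos(c), c)


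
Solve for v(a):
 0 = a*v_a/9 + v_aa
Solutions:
 v(a) = C1 + C2*erf(sqrt(2)*a/6)


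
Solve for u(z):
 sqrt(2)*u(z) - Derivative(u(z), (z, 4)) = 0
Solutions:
 u(z) = C1*exp(-2^(1/8)*z) + C2*exp(2^(1/8)*z) + C3*sin(2^(1/8)*z) + C4*cos(2^(1/8)*z)


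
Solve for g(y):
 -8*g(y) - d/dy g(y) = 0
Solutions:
 g(y) = C1*exp(-8*y)


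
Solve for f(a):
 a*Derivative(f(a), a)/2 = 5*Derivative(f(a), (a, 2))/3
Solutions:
 f(a) = C1 + C2*erfi(sqrt(15)*a/10)


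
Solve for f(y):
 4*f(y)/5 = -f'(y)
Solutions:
 f(y) = C1*exp(-4*y/5)


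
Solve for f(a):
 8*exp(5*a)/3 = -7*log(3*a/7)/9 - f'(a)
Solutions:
 f(a) = C1 - 7*a*log(a)/9 + 7*a*(-log(3) + 1 + log(7))/9 - 8*exp(5*a)/15


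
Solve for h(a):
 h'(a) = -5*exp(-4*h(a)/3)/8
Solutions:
 h(a) = 3*log(-I*(C1 - 5*a/6)^(1/4))
 h(a) = 3*log(I*(C1 - 5*a/6)^(1/4))
 h(a) = 3*log(-(C1 - 5*a/6)^(1/4))
 h(a) = 3*log(C1 - 5*a/6)/4


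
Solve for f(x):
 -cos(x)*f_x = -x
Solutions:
 f(x) = C1 + Integral(x/cos(x), x)


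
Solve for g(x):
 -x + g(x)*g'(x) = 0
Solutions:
 g(x) = -sqrt(C1 + x^2)
 g(x) = sqrt(C1 + x^2)


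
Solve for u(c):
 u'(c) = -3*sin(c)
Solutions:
 u(c) = C1 + 3*cos(c)


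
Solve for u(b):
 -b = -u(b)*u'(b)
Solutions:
 u(b) = -sqrt(C1 + b^2)
 u(b) = sqrt(C1 + b^2)


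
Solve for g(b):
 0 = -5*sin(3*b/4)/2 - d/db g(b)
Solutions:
 g(b) = C1 + 10*cos(3*b/4)/3


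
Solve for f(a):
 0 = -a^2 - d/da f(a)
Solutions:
 f(a) = C1 - a^3/3


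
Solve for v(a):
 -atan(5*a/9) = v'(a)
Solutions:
 v(a) = C1 - a*atan(5*a/9) + 9*log(25*a^2 + 81)/10


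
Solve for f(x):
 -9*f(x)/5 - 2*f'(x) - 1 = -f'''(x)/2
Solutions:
 f(x) = C1*exp(-x*(20*45^(1/3)/(sqrt(1761) + 81)^(1/3) + 75^(1/3)*(sqrt(1761) + 81)^(1/3))/30)*sin(3^(1/6)*5^(1/3)*x*(-3^(2/3)*5^(1/3)*(sqrt(1761) + 81)^(1/3)/30 + 2/(sqrt(1761) + 81)^(1/3))) + C2*exp(-x*(20*45^(1/3)/(sqrt(1761) + 81)^(1/3) + 75^(1/3)*(sqrt(1761) + 81)^(1/3))/30)*cos(3^(1/6)*5^(1/3)*x*(-3^(2/3)*5^(1/3)*(sqrt(1761) + 81)^(1/3)/30 + 2/(sqrt(1761) + 81)^(1/3))) + C3*exp(x*(20*45^(1/3)/(sqrt(1761) + 81)^(1/3) + 75^(1/3)*(sqrt(1761) + 81)^(1/3))/15) - 5/9


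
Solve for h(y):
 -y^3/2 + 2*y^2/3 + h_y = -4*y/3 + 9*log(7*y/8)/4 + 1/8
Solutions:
 h(y) = C1 + y^4/8 - 2*y^3/9 - 2*y^2/3 + 9*y*log(y)/4 - 27*y*log(2)/4 - 17*y/8 + 9*y*log(7)/4


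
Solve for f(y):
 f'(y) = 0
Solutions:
 f(y) = C1


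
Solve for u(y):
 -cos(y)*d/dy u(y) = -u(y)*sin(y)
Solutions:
 u(y) = C1/cos(y)


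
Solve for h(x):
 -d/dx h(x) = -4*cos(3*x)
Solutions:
 h(x) = C1 + 4*sin(3*x)/3


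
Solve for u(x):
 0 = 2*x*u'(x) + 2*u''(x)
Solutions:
 u(x) = C1 + C2*erf(sqrt(2)*x/2)


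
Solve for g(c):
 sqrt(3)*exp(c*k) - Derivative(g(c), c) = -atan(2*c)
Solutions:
 g(c) = C1 + c*atan(2*c) + sqrt(3)*Piecewise((exp(c*k)/k, Ne(k, 0)), (c, True)) - log(4*c^2 + 1)/4


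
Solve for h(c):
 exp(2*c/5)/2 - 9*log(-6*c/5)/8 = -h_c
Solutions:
 h(c) = C1 + 9*c*log(-c)/8 + 9*c*(-log(5) - 1 + log(6))/8 - 5*exp(2*c/5)/4


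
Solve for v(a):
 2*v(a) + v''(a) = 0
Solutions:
 v(a) = C1*sin(sqrt(2)*a) + C2*cos(sqrt(2)*a)


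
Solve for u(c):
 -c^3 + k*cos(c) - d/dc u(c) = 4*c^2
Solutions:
 u(c) = C1 - c^4/4 - 4*c^3/3 + k*sin(c)


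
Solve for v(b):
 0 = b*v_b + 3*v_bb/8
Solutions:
 v(b) = C1 + C2*erf(2*sqrt(3)*b/3)


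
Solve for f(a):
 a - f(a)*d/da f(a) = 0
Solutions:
 f(a) = -sqrt(C1 + a^2)
 f(a) = sqrt(C1 + a^2)


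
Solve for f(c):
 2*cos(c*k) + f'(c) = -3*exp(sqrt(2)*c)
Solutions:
 f(c) = C1 - 3*sqrt(2)*exp(sqrt(2)*c)/2 - 2*sin(c*k)/k


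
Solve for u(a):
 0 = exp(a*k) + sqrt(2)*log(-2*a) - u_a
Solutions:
 u(a) = C1 + sqrt(2)*a*log(-a) + sqrt(2)*a*(-1 + log(2)) + Piecewise((exp(a*k)/k, Ne(k, 0)), (a, True))


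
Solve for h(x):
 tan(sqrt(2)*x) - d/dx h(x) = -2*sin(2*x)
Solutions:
 h(x) = C1 - sqrt(2)*log(cos(sqrt(2)*x))/2 - cos(2*x)


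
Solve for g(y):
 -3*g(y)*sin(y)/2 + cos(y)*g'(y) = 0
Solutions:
 g(y) = C1/cos(y)^(3/2)


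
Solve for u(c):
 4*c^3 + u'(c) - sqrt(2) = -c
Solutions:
 u(c) = C1 - c^4 - c^2/2 + sqrt(2)*c


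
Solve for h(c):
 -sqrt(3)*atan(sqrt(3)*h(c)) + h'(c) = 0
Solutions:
 Integral(1/atan(sqrt(3)*_y), (_y, h(c))) = C1 + sqrt(3)*c


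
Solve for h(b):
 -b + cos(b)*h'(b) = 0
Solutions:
 h(b) = C1 + Integral(b/cos(b), b)


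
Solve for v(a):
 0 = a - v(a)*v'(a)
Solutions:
 v(a) = -sqrt(C1 + a^2)
 v(a) = sqrt(C1 + a^2)


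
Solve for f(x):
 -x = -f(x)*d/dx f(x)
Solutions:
 f(x) = -sqrt(C1 + x^2)
 f(x) = sqrt(C1 + x^2)


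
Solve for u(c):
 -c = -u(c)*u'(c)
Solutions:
 u(c) = -sqrt(C1 + c^2)
 u(c) = sqrt(C1 + c^2)


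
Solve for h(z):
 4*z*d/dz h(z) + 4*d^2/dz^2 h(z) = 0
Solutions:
 h(z) = C1 + C2*erf(sqrt(2)*z/2)


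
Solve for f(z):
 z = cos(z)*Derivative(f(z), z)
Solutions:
 f(z) = C1 + Integral(z/cos(z), z)


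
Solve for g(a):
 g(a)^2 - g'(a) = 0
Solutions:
 g(a) = -1/(C1 + a)


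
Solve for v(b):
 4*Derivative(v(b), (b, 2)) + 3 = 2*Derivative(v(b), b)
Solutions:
 v(b) = C1 + C2*exp(b/2) + 3*b/2


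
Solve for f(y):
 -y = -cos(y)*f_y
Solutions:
 f(y) = C1 + Integral(y/cos(y), y)


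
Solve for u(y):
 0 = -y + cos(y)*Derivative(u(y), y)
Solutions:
 u(y) = C1 + Integral(y/cos(y), y)


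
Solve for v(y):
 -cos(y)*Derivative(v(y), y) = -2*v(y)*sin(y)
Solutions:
 v(y) = C1/cos(y)^2


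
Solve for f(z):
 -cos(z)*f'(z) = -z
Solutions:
 f(z) = C1 + Integral(z/cos(z), z)


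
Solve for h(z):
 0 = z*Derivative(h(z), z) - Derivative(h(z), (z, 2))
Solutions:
 h(z) = C1 + C2*erfi(sqrt(2)*z/2)


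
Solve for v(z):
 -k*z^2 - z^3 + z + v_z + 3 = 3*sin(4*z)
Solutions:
 v(z) = C1 + k*z^3/3 + z^4/4 - z^2/2 - 3*z - 3*cos(4*z)/4


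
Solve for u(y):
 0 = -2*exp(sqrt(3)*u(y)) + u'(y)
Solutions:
 u(y) = sqrt(3)*(2*log(-1/(C1 + 2*y)) - log(3))/6


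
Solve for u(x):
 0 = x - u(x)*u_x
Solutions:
 u(x) = -sqrt(C1 + x^2)
 u(x) = sqrt(C1 + x^2)


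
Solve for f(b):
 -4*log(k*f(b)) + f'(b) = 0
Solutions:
 li(k*f(b))/k = C1 + 4*b


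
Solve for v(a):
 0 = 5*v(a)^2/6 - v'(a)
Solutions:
 v(a) = -6/(C1 + 5*a)


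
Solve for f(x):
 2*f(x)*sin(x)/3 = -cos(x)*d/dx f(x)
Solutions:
 f(x) = C1*cos(x)^(2/3)


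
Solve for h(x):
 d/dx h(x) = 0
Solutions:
 h(x) = C1


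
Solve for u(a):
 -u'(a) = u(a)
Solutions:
 u(a) = C1*exp(-a)


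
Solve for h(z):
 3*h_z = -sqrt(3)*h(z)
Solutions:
 h(z) = C1*exp(-sqrt(3)*z/3)


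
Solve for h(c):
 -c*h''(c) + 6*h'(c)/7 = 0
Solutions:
 h(c) = C1 + C2*c^(13/7)


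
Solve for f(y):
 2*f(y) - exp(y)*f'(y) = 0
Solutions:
 f(y) = C1*exp(-2*exp(-y))


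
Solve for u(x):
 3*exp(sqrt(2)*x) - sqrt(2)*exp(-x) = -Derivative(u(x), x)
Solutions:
 u(x) = C1 - 3*sqrt(2)*exp(sqrt(2)*x)/2 - sqrt(2)*exp(-x)


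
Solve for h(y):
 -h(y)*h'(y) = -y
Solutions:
 h(y) = -sqrt(C1 + y^2)
 h(y) = sqrt(C1 + y^2)


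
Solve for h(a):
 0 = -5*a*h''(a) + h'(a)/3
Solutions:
 h(a) = C1 + C2*a^(16/15)


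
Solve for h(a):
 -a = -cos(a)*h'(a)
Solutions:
 h(a) = C1 + Integral(a/cos(a), a)


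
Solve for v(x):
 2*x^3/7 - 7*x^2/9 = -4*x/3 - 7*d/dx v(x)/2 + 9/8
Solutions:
 v(x) = C1 - x^4/49 + 2*x^3/27 - 4*x^2/21 + 9*x/28


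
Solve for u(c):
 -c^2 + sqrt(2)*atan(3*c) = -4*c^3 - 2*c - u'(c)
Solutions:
 u(c) = C1 - c^4 + c^3/3 - c^2 - sqrt(2)*(c*atan(3*c) - log(9*c^2 + 1)/6)


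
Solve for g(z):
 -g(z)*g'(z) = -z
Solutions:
 g(z) = -sqrt(C1 + z^2)
 g(z) = sqrt(C1 + z^2)


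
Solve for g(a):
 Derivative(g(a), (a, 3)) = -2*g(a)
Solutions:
 g(a) = C3*exp(-2^(1/3)*a) + (C1*sin(2^(1/3)*sqrt(3)*a/2) + C2*cos(2^(1/3)*sqrt(3)*a/2))*exp(2^(1/3)*a/2)


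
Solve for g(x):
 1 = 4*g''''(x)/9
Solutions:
 g(x) = C1 + C2*x + C3*x^2 + C4*x^3 + 3*x^4/32


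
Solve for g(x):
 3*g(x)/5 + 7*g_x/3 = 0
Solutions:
 g(x) = C1*exp(-9*x/35)


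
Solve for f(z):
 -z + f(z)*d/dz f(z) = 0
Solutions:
 f(z) = -sqrt(C1 + z^2)
 f(z) = sqrt(C1 + z^2)


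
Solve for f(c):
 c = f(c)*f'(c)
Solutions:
 f(c) = -sqrt(C1 + c^2)
 f(c) = sqrt(C1 + c^2)


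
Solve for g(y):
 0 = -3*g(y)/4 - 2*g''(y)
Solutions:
 g(y) = C1*sin(sqrt(6)*y/4) + C2*cos(sqrt(6)*y/4)


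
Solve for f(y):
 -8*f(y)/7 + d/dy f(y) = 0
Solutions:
 f(y) = C1*exp(8*y/7)


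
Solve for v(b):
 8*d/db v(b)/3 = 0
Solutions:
 v(b) = C1


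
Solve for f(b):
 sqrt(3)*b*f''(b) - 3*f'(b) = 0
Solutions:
 f(b) = C1 + C2*b^(1 + sqrt(3))


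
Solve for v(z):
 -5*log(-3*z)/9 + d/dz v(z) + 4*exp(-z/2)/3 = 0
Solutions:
 v(z) = C1 + 5*z*log(-z)/9 + 5*z*(-1 + log(3))/9 + 8*exp(-z/2)/3


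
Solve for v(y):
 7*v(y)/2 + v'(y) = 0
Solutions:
 v(y) = C1*exp(-7*y/2)


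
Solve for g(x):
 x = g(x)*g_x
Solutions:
 g(x) = -sqrt(C1 + x^2)
 g(x) = sqrt(C1 + x^2)


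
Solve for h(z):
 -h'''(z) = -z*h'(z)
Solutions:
 h(z) = C1 + Integral(C2*airyai(z) + C3*airybi(z), z)


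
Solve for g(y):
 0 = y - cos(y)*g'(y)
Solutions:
 g(y) = C1 + Integral(y/cos(y), y)


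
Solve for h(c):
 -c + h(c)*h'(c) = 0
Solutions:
 h(c) = -sqrt(C1 + c^2)
 h(c) = sqrt(C1 + c^2)


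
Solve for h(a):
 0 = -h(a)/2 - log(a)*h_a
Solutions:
 h(a) = C1*exp(-li(a)/2)


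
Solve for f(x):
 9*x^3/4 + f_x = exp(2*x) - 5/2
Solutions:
 f(x) = C1 - 9*x^4/16 - 5*x/2 + exp(2*x)/2


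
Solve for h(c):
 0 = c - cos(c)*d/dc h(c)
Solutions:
 h(c) = C1 + Integral(c/cos(c), c)


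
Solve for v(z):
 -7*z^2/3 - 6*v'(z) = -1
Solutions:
 v(z) = C1 - 7*z^3/54 + z/6


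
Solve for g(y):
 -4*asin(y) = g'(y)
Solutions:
 g(y) = C1 - 4*y*asin(y) - 4*sqrt(1 - y^2)


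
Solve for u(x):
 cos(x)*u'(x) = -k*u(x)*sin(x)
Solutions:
 u(x) = C1*exp(k*log(cos(x)))


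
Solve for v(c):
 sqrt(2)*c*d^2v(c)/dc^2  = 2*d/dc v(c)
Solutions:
 v(c) = C1 + C2*c^(1 + sqrt(2))


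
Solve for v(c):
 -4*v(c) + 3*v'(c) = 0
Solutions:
 v(c) = C1*exp(4*c/3)


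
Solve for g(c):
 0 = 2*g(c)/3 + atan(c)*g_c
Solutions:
 g(c) = C1*exp(-2*Integral(1/atan(c), c)/3)


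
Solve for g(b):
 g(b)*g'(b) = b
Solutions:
 g(b) = -sqrt(C1 + b^2)
 g(b) = sqrt(C1 + b^2)


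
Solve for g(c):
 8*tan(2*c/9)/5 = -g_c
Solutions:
 g(c) = C1 + 36*log(cos(2*c/9))/5


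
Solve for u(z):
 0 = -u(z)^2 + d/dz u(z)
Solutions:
 u(z) = -1/(C1 + z)


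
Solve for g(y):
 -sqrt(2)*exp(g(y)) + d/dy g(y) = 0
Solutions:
 g(y) = log(-1/(C1 + sqrt(2)*y))


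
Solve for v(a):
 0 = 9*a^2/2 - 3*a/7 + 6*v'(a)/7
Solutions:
 v(a) = C1 - 7*a^3/4 + a^2/4


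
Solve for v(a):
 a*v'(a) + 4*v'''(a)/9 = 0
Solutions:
 v(a) = C1 + Integral(C2*airyai(-2^(1/3)*3^(2/3)*a/2) + C3*airybi(-2^(1/3)*3^(2/3)*a/2), a)


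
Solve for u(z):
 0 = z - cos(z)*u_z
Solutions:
 u(z) = C1 + Integral(z/cos(z), z)


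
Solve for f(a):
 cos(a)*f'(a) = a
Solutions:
 f(a) = C1 + Integral(a/cos(a), a)


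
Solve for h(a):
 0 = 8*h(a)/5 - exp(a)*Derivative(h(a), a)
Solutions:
 h(a) = C1*exp(-8*exp(-a)/5)


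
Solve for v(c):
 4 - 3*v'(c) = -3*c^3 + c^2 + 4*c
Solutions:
 v(c) = C1 + c^4/4 - c^3/9 - 2*c^2/3 + 4*c/3


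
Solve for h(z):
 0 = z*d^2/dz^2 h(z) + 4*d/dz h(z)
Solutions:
 h(z) = C1 + C2/z^3


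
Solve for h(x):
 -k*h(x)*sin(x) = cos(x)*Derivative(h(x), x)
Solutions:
 h(x) = C1*exp(k*log(cos(x)))


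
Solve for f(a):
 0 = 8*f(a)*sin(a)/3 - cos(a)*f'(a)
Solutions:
 f(a) = C1/cos(a)^(8/3)


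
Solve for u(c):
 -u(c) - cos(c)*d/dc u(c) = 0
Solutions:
 u(c) = C1*sqrt(sin(c) - 1)/sqrt(sin(c) + 1)


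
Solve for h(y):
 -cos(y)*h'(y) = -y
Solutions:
 h(y) = C1 + Integral(y/cos(y), y)


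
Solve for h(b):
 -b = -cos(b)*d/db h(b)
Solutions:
 h(b) = C1 + Integral(b/cos(b), b)


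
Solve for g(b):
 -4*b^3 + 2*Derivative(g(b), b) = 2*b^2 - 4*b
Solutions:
 g(b) = C1 + b^4/2 + b^3/3 - b^2


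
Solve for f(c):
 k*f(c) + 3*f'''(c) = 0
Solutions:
 f(c) = C1*exp(3^(2/3)*c*(-k)^(1/3)/3) + C2*exp(c*(-k)^(1/3)*(-3^(2/3) + 3*3^(1/6)*I)/6) + C3*exp(-c*(-k)^(1/3)*(3^(2/3) + 3*3^(1/6)*I)/6)


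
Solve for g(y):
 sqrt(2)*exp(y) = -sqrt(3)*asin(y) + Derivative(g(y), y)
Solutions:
 g(y) = C1 + sqrt(3)*(y*asin(y) + sqrt(1 - y^2)) + sqrt(2)*exp(y)


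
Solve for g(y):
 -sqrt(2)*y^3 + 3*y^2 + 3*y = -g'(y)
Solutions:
 g(y) = C1 + sqrt(2)*y^4/4 - y^3 - 3*y^2/2


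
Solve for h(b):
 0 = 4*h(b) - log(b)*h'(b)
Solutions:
 h(b) = C1*exp(4*li(b))


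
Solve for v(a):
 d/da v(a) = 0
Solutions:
 v(a) = C1


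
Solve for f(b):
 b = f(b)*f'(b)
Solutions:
 f(b) = -sqrt(C1 + b^2)
 f(b) = sqrt(C1 + b^2)


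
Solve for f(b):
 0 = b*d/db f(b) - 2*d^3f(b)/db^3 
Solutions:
 f(b) = C1 + Integral(C2*airyai(2^(2/3)*b/2) + C3*airybi(2^(2/3)*b/2), b)


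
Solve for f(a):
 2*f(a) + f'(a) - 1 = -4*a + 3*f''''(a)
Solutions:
 f(a) = C1*exp(a*(-4 - 4*2^(1/3)/(11 + 3*sqrt(17))^(1/3) + 2^(2/3)*(11 + 3*sqrt(17))^(1/3))/12)*sin(2^(1/3)*sqrt(3)*a*(4/(11 + 3*sqrt(17))^(1/3) + 2^(1/3)*(11 + 3*sqrt(17))^(1/3))/12) + C2*exp(a*(-4 - 4*2^(1/3)/(11 + 3*sqrt(17))^(1/3) + 2^(2/3)*(11 + 3*sqrt(17))^(1/3))/12)*cos(2^(1/3)*sqrt(3)*a*(4/(11 + 3*sqrt(17))^(1/3) + 2^(1/3)*(11 + 3*sqrt(17))^(1/3))/12) + C3*exp(a) + C4*exp(a*(-2^(2/3)*(11 + 3*sqrt(17))^(1/3) - 2 + 4*2^(1/3)/(11 + 3*sqrt(17))^(1/3))/6) - 2*a + 3/2


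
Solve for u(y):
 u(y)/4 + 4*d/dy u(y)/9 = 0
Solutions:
 u(y) = C1*exp(-9*y/16)


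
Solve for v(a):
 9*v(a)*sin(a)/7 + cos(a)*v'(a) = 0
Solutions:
 v(a) = C1*cos(a)^(9/7)


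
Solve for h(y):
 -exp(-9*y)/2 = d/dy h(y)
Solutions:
 h(y) = C1 + exp(-9*y)/18


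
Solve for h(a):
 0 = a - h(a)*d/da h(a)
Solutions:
 h(a) = -sqrt(C1 + a^2)
 h(a) = sqrt(C1 + a^2)


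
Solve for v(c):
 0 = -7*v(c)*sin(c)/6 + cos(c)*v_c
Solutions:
 v(c) = C1/cos(c)^(7/6)


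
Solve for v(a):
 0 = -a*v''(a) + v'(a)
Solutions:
 v(a) = C1 + C2*a^2


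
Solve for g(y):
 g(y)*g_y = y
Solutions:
 g(y) = -sqrt(C1 + y^2)
 g(y) = sqrt(C1 + y^2)


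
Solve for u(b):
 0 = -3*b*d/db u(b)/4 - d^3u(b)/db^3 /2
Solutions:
 u(b) = C1 + Integral(C2*airyai(-2^(2/3)*3^(1/3)*b/2) + C3*airybi(-2^(2/3)*3^(1/3)*b/2), b)


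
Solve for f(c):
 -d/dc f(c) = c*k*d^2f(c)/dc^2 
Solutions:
 f(c) = C1 + c^(((re(k) - 1)*re(k) + im(k)^2)/(re(k)^2 + im(k)^2))*(C2*sin(log(c)*Abs(im(k))/(re(k)^2 + im(k)^2)) + C3*cos(log(c)*im(k)/(re(k)^2 + im(k)^2)))


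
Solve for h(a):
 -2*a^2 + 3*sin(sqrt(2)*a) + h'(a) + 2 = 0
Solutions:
 h(a) = C1 + 2*a^3/3 - 2*a + 3*sqrt(2)*cos(sqrt(2)*a)/2


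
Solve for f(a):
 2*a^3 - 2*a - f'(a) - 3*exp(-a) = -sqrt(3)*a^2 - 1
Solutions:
 f(a) = C1 + a^4/2 + sqrt(3)*a^3/3 - a^2 + a + 3*exp(-a)


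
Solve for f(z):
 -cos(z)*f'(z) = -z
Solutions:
 f(z) = C1 + Integral(z/cos(z), z)


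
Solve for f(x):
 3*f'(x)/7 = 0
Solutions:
 f(x) = C1


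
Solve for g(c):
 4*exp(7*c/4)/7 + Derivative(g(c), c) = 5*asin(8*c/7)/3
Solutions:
 g(c) = C1 + 5*c*asin(8*c/7)/3 + 5*sqrt(49 - 64*c^2)/24 - 16*exp(7*c/4)/49


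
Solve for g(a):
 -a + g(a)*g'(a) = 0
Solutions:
 g(a) = -sqrt(C1 + a^2)
 g(a) = sqrt(C1 + a^2)


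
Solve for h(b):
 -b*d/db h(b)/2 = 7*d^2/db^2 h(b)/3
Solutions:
 h(b) = C1 + C2*erf(sqrt(21)*b/14)


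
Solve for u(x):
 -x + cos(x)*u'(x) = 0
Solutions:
 u(x) = C1 + Integral(x/cos(x), x)


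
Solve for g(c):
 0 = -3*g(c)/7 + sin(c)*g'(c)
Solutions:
 g(c) = C1*(cos(c) - 1)^(3/14)/(cos(c) + 1)^(3/14)


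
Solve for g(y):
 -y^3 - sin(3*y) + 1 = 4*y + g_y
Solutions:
 g(y) = C1 - y^4/4 - 2*y^2 + y + cos(3*y)/3


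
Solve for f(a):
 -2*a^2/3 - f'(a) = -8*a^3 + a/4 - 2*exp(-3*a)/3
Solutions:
 f(a) = C1 + 2*a^4 - 2*a^3/9 - a^2/8 - 2*exp(-3*a)/9


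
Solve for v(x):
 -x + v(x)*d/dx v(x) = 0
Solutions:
 v(x) = -sqrt(C1 + x^2)
 v(x) = sqrt(C1 + x^2)


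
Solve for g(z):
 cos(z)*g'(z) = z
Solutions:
 g(z) = C1 + Integral(z/cos(z), z)


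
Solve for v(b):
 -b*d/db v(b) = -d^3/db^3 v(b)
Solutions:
 v(b) = C1 + Integral(C2*airyai(b) + C3*airybi(b), b)


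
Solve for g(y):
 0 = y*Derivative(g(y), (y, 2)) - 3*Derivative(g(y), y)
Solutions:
 g(y) = C1 + C2*y^4


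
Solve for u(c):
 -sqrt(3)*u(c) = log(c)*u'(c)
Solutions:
 u(c) = C1*exp(-sqrt(3)*li(c))


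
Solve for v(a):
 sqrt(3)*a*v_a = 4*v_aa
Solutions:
 v(a) = C1 + C2*erfi(sqrt(2)*3^(1/4)*a/4)


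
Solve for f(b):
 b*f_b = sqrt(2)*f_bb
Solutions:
 f(b) = C1 + C2*erfi(2^(1/4)*b/2)


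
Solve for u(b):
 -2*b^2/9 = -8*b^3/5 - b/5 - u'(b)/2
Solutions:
 u(b) = C1 - 4*b^4/5 + 4*b^3/27 - b^2/5


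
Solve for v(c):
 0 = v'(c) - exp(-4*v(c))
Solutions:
 v(c) = log(-I*(C1 + 4*c)^(1/4))
 v(c) = log(I*(C1 + 4*c)^(1/4))
 v(c) = log(-(C1 + 4*c)^(1/4))
 v(c) = log(C1 + 4*c)/4


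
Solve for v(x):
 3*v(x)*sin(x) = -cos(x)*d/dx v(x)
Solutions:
 v(x) = C1*cos(x)^3


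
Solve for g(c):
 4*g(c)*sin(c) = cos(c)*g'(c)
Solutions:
 g(c) = C1/cos(c)^4


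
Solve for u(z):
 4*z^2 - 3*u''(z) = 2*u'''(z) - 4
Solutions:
 u(z) = C1 + C2*z + C3*exp(-3*z/2) + z^4/9 - 8*z^3/27 + 34*z^2/27


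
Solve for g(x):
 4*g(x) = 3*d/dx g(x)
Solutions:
 g(x) = C1*exp(4*x/3)


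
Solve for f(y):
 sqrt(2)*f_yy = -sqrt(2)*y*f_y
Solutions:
 f(y) = C1 + C2*erf(sqrt(2)*y/2)


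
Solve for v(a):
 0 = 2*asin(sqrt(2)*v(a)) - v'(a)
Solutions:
 Integral(1/asin(sqrt(2)*_y), (_y, v(a))) = C1 + 2*a


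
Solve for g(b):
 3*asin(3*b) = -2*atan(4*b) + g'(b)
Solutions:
 g(b) = C1 + 3*b*asin(3*b) + 2*b*atan(4*b) + sqrt(1 - 9*b^2) - log(16*b^2 + 1)/4


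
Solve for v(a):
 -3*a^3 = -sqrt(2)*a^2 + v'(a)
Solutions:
 v(a) = C1 - 3*a^4/4 + sqrt(2)*a^3/3


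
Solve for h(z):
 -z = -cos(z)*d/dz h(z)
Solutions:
 h(z) = C1 + Integral(z/cos(z), z)


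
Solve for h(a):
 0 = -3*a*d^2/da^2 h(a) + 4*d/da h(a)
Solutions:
 h(a) = C1 + C2*a^(7/3)


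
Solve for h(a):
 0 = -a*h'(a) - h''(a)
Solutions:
 h(a) = C1 + C2*erf(sqrt(2)*a/2)


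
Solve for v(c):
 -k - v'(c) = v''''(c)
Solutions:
 v(c) = C1 + C4*exp(-c) - c*k + (C2*sin(sqrt(3)*c/2) + C3*cos(sqrt(3)*c/2))*exp(c/2)


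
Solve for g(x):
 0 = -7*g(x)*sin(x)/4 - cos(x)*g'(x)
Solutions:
 g(x) = C1*cos(x)^(7/4)


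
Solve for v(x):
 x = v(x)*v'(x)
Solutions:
 v(x) = -sqrt(C1 + x^2)
 v(x) = sqrt(C1 + x^2)


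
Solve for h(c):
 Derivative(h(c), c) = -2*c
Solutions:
 h(c) = C1 - c^2


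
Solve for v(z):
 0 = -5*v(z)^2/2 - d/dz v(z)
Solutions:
 v(z) = 2/(C1 + 5*z)


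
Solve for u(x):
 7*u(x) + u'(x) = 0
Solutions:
 u(x) = C1*exp(-7*x)


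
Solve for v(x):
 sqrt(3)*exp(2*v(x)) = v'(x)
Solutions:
 v(x) = log(-sqrt(-1/(C1 + sqrt(3)*x))) - log(2)/2
 v(x) = log(-1/(C1 + sqrt(3)*x))/2 - log(2)/2


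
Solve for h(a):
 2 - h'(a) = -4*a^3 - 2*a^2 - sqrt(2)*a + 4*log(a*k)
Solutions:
 h(a) = C1 + a^4 + 2*a^3/3 + sqrt(2)*a^2/2 - 4*a*log(a*k) + 6*a


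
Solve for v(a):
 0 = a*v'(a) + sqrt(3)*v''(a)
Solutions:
 v(a) = C1 + C2*erf(sqrt(2)*3^(3/4)*a/6)


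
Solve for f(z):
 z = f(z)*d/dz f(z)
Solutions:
 f(z) = -sqrt(C1 + z^2)
 f(z) = sqrt(C1 + z^2)


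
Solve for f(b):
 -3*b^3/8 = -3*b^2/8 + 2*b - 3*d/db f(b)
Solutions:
 f(b) = C1 + b^4/32 - b^3/24 + b^2/3


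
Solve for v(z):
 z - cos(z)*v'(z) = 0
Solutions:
 v(z) = C1 + Integral(z/cos(z), z)


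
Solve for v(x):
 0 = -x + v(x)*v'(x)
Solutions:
 v(x) = -sqrt(C1 + x^2)
 v(x) = sqrt(C1 + x^2)


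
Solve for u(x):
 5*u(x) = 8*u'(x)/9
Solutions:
 u(x) = C1*exp(45*x/8)


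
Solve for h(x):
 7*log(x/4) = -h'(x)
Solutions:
 h(x) = C1 - 7*x*log(x) + 7*x + x*log(16384)


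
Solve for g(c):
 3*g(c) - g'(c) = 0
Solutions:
 g(c) = C1*exp(3*c)


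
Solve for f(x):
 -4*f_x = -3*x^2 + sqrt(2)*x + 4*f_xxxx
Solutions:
 f(x) = C1 + C4*exp(-x) + x^3/4 - sqrt(2)*x^2/8 + (C2*sin(sqrt(3)*x/2) + C3*cos(sqrt(3)*x/2))*exp(x/2)
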